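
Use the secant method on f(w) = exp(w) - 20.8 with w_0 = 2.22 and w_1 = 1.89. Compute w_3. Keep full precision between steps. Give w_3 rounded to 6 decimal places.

f(w_0) = -11.592669, f(w_1) = -14.180631
w_2 = 1.890000 - (-14.180631)·(1.890000 - 2.220000)/(-14.180631 - (-11.592669)) = 3.698221; f(w_2) = 19.575425
w_3 = 3.698221 - (19.575425)·(3.698221 - 1.890000)/(19.575425 - (-14.180631)) = 2.649618; f(w_3) = -6.651362

2.649618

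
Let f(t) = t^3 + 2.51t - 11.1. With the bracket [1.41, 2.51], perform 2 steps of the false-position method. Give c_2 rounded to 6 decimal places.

1.830839

f(1.410000) = -4.757679, f(2.510000) = 11.013351
step 1: c = 1.741839, f(c) = -1.443236 < 0 → new bracket [1.741839, 2.510000]
step 2: c = 1.830839, f(c) = -0.367670 < 0 → new bracket [1.830839, 2.510000]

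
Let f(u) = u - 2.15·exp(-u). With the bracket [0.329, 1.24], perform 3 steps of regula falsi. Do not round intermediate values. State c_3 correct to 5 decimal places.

f(0.329000) = -1.218232, f(1.240000) = 0.617824
step 1: c = 0.933453, f(c) = 0.088087 > 0 → new bracket [0.329000, 0.933453]
step 2: c = 0.892694, f(c) = 0.012160 > 0 → new bracket [0.329000, 0.892694]
step 3: c = 0.887123, f(c) = 0.001670 > 0 → new bracket [0.329000, 0.887123]

0.88712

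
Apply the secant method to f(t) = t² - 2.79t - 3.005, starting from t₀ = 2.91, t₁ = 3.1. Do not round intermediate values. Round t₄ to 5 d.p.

f(t_0) = -2.655800, f(t_1) = -2.044000
t_2 = 3.100000 - (-2.044000)·(3.100000 - 2.910000)/(-2.044000 - (-2.655800)) = 3.734783; f(t_2) = 0.523558
t_3 = 3.734783 - (0.523558)·(3.734783 - 3.100000)/(0.523558 - (-2.044000)) = 3.605342; f(t_3) = -0.065412
t_4 = 3.605342 - (-0.065412)·(3.605342 - 3.734783)/(-0.065412 - (0.523558)) = 3.619718; f(t_4) = -0.001654

3.61972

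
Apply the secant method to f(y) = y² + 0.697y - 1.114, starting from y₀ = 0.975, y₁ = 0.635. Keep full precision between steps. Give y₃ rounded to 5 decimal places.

0.76373

f(y_0) = 0.516200, f(y_1) = -0.268180
y_2 = 0.635000 - (-0.268180)·(0.635000 - 0.975000)/(-0.268180 - (0.516200)) = 0.751246; f(y_2) = -0.026011
y_3 = 0.751246 - (-0.026011)·(0.751246 - 0.635000)/(-0.026011 - (-0.268180)) = 0.763732; f(y_3) = 0.001607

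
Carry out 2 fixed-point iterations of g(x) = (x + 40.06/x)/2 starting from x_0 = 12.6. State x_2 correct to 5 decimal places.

x_1 = g(12.600000) = 7.889683
x_2 = g(7.889683) = 6.483600

6.48360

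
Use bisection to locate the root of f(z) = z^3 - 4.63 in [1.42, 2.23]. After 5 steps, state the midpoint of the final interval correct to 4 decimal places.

1.6605

f(1.420000) = -1.766712, f(2.230000) = 6.459567 (opposite signs)
step 1: m = 1.825000, f(m) = 1.448391 > 0 → root in [1.420000, 1.825000]
step 2: m = 1.622500, f(m) = -0.358759 < 0 → root in [1.622500, 1.825000]
step 3: m = 1.723750, f(m) = 0.491803 > 0 → root in [1.622500, 1.723750]
step 4: m = 1.673125, f(m) = 0.053658 > 0 → root in [1.622500, 1.673125]
step 5: m = 1.647813, f(m) = -0.155718 < 0 → root in [1.647813, 1.673125]
Midpoint of [1.647813, 1.673125] = 1.660469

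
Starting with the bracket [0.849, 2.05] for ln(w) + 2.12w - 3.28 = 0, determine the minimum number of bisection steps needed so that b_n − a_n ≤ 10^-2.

Initial width b − a = 2.05 − 0.849 = 1.201000.
After n steps the width is (b−a)/2^n; need (b−a)/2^n ≤ 10^-2.
So n ≥ log₂(1.201000/10^-2) = log₂(120.1000) ≈ 6.9081.
Hence n = 7.

7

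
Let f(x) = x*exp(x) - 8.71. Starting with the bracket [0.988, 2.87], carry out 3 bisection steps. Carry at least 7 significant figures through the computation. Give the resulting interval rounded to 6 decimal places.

[1.458500, 1.693750]

f(0.988000) = -6.056373, f(2.870000) = 41.908242 (opposite signs)
step 1: m = 1.929000, f(m) = 4.566582 > 0 → root in [0.988000, 1.929000]
step 2: m = 1.458500, f(m) = -2.439171 < 0 → root in [1.458500, 1.929000]
step 3: m = 1.693750, f(m) = 0.503732 > 0 → root in [1.458500, 1.693750]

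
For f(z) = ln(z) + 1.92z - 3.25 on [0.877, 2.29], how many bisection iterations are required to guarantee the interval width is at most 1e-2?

8

Initial width b − a = 2.29 − 0.877 = 1.413000.
After n steps the width is (b−a)/2^n; need (b−a)/2^n ≤ 1e-2.
So n ≥ log₂(1.413000/1e-2) = log₂(141.3000) ≈ 7.1426.
Hence n = 8.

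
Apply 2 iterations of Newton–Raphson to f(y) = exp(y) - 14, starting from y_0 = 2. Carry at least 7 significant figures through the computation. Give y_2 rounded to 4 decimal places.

f'(y) = exp(y)
y_0 = 2.000000: f = -6.610944, f' = 7.389056 → y_1 = 2.000000 - (-6.610944)/(7.389056) = 2.894694
y_1 = 2.894694: f = 4.077968, f' = 18.077968 → y_2 = 2.894694 - (4.077968)/(18.077968) = 2.669117

2.6691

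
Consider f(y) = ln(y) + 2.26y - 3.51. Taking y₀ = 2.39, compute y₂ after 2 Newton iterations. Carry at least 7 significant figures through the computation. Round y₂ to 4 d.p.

1.4030

f'(y) = 1/y + 2.26
y_0 = 2.390000: f = 2.762693, f' = 2.678410 → y_1 = 2.390000 - (2.762693)/(2.678410) = 1.358532
y_1 = 1.358532: f = -0.133312, f' = 2.996088 → y_2 = 1.358532 - (-0.133312)/(2.996088) = 1.403028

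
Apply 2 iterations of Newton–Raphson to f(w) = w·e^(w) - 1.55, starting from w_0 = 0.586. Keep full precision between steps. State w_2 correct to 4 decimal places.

Newton update: w ← w − f(w)/f'(w).
f'(w) = (w + 1)·e^(w)
w_0 = 0.586000: f = -0.497083, f' = 2.849704 → w_1 = 0.586000 - (-0.497083)/(2.849704) = 0.760433
w_1 = 0.760433: f = 0.076721, f' = 3.765923 → w_2 = 0.760433 - (0.076721)/(3.765923) = 0.740061

0.7401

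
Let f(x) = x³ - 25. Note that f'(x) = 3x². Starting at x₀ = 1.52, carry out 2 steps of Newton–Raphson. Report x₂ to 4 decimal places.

Newton update: x ← x − f(x)/f'(x).
x_0 = 1.520000: f = -21.488192, f' = 6.931200 → x_1 = 1.520000 - (-21.488192)/(6.931200) = 4.620212
x_1 = 4.620212: f = 73.624728, f' = 64.039087 → x_2 = 4.620212 - (73.624728)/(64.039087) = 3.470528

3.4705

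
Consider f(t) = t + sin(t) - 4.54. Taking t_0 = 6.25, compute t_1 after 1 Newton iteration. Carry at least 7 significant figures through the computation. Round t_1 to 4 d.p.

f'(t) = 1 + cos(t)
t_0 = 6.250000: f = 1.676821, f' = 1.999449 → t_1 = 6.250000 - (1.676821)/(1.999449) = 5.411359

5.4114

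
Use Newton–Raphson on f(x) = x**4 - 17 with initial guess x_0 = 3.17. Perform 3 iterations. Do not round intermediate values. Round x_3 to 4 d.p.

2.0404

f'(x) = 4x**3
x_0 = 3.170000: f = 83.980391, f' = 127.420052 → x_1 = 3.170000 - (83.980391)/(127.420052) = 2.510917
x_1 = 2.510917: f = 22.749294, f' = 63.322355 → x_2 = 2.510917 - (22.749294)/(63.322355) = 2.151655
x_2 = 2.151655: f = 4.433388, f' = 39.845392 → x_3 = 2.151655 - (4.433388)/(39.845392) = 2.040391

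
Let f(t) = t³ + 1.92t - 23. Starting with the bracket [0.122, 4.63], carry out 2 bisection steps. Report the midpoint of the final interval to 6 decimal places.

2.939500

f(0.122000) = -22.763944, f(4.630000) = 85.142447 (opposite signs)
step 1: m = 2.376000, f(m) = -5.024667 < 0 → root in [2.376000, 4.630000]
step 2: m = 3.503000, f(m) = 26.711105 > 0 → root in [2.376000, 3.503000]
Midpoint of [2.376000, 3.503000] = 2.939500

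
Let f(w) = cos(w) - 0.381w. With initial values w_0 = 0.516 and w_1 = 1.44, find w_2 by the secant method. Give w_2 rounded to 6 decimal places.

1.085937

f(w_0) = 0.673204, f(w_1) = -0.418216
w_2 = 1.440000 - (-0.418216)·(1.440000 - 0.516000)/(-0.418216 - (0.673204)) = 1.085937; f(w_2) = 0.052342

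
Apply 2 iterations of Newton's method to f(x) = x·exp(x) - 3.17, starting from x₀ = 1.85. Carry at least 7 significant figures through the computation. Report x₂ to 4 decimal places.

1.1338

Newton update: x ← x − f(x)/f'(x).
f'(x) = (x + 1)·exp(x)
x_0 = 1.850000: f = 8.595666, f' = 18.125486 → x_1 = 1.850000 - (8.595666)/(18.125486) = 1.375769
x_1 = 1.375769: f = 2.275458, f' = 9.403578 → x_2 = 1.375769 - (2.275458)/(9.403578) = 1.133791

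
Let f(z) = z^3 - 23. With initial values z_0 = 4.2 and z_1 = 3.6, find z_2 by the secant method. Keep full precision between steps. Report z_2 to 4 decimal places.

3.0826

f(z_0) = 51.088000, f(z_1) = 23.656000
z_2 = 3.600000 - (23.656000)·(3.600000 - 4.200000)/(23.656000 - (51.088000)) = 3.082590; f(z_2) = 6.291874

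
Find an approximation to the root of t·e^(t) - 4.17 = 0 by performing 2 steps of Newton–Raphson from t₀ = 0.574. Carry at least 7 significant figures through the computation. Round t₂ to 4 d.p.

Newton update: t ← t − f(t)/f'(t).
f'(t) = (t + 1)·e^(t)
t_0 = 0.574000: f = -3.150947, f' = 2.794408 → t_1 = 0.574000 - (-3.150947)/(2.794408) = 1.701590
t_1 = 1.701590: f = 5.159239, f' = 14.811898 → t_2 = 1.701590 - (5.159239)/(14.811898) = 1.353273

1.3533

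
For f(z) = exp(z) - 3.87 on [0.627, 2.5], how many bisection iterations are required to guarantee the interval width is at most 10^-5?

Initial width b − a = 2.5 − 0.627 = 1.873000.
After n steps the width is (b−a)/2^n; need (b−a)/2^n ≤ 10^-5.
So n ≥ log₂(1.873000/10^-5) = log₂(187300.0000) ≈ 17.5150.
Hence n = 18.

18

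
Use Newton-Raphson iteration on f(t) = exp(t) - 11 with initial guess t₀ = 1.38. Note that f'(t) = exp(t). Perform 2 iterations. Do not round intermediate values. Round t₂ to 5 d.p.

2.61998

t_0 = 1.380000: f = -7.025098, f' = 3.974902 → t_1 = 1.380000 - (-7.025098)/(3.974902) = 3.147364
t_1 = 3.147364: f = 12.274634, f' = 23.274634 → t_2 = 3.147364 - (12.274634)/(23.274634) = 2.619982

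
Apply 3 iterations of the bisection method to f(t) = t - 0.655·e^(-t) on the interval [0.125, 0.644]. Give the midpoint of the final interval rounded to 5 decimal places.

f(0.125000) = -0.453035, f(0.644000) = 0.300002 (opposite signs)
step 1: m = 0.384500, f(m) = -0.061418 < 0 → root in [0.384500, 0.644000]
step 2: m = 0.514250, f(m) = 0.122593 > 0 → root in [0.384500, 0.514250]
step 3: m = 0.449375, f(m) = 0.031467 > 0 → root in [0.384500, 0.449375]
Midpoint of [0.384500, 0.449375] = 0.416937

0.41694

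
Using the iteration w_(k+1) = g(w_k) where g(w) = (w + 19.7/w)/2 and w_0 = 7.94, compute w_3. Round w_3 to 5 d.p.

4.43883

w_1 = g(7.940000) = 5.210554
w_2 = g(5.210554) = 4.495671
w_3 = g(4.495671) = 4.438832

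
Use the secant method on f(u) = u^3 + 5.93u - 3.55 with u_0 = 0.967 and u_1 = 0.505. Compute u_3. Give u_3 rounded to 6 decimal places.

0.567886

Secant update: u_(k+1) = u_k − f(u_k)·(u_k − u_(k-1))/(f(u_k) − f(u_(k-1))).
f(u_0) = 3.088541, f(u_1) = -0.426562
u_2 = 0.505000 - (-0.426562)·(0.505000 - 0.967000)/(-0.426562 - (3.088541)) = 0.561064; f(u_2) = -0.046269
u_3 = 0.561064 - (-0.046269)·(0.561064 - 0.505000)/(-0.046269 - (-0.426562)) = 0.567886; f(u_3) = 0.000701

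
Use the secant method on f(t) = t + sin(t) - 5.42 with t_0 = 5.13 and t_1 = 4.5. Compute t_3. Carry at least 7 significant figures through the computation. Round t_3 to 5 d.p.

5.73806

f(t_0) = -1.204060, f(t_1) = -1.897530
t_2 = 4.500000 - (-1.897530)·(4.500000 - 5.130000)/(-1.897530 - (-1.204060)) = 6.223859; f(t_2) = 0.744568
t_3 = 6.223859 - (0.744568)·(6.223859 - 4.500000)/(0.744568 - (-1.897530)) = 5.738060; f(t_3) = -0.200466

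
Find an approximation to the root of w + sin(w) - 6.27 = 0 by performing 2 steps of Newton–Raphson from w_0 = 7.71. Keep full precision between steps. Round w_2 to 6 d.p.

6.336820

f'(w) = 1 + cos(w)
w_0 = 7.710000: f = 2.429653, f' = 1.143485 → w_1 = 7.710000 - (2.429653)/(1.143485) = 5.585221
w_1 = 5.585221: f = -1.327439, f' = 1.766152 → w_2 = 5.585221 - (-1.327439)/(1.766152) = 6.336820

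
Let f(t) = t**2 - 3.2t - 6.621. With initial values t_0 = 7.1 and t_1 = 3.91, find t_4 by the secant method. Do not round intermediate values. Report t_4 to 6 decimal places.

4.628771

f(t_0) = 21.069000, f(t_1) = -3.844900
t_2 = 3.910000 - (-3.844900)·(3.910000 - 7.100000)/(-3.844900 - (21.069000)) = 4.402305; f(t_2) = -1.328088
t_3 = 4.402305 - (-1.328088)·(4.402305 - 3.910000)/(-1.328088 - (-3.844900)) = 4.662087; f(t_3) = 0.195379
t_4 = 4.662087 - (0.195379)·(4.662087 - 4.402305)/(0.195379 - (-1.328088)) = 4.628771; f(t_4) = -0.007545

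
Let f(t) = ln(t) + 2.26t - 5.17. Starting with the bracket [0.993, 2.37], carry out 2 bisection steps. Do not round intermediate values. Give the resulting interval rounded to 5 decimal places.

[1.68150, 2.02575]

f(0.993000) = -2.932845, f(2.370000) = 1.049090 (opposite signs)
step 1: m = 1.681500, f(m) = -0.850124 < 0 → root in [1.681500, 2.370000]
step 2: m = 2.025750, f(m) = 0.114135 > 0 → root in [1.681500, 2.025750]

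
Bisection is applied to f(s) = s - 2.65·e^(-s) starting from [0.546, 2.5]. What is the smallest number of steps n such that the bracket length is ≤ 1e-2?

8

Initial width b − a = 2.5 − 0.546 = 1.954000.
After n steps the width is (b−a)/2^n; need (b−a)/2^n ≤ 1e-2.
So n ≥ log₂(1.954000/1e-2) = log₂(195.4000) ≈ 7.6103.
Hence n = 8.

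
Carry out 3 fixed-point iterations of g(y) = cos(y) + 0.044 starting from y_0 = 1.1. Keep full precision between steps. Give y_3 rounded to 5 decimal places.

y_1 = g(1.100000) = 0.497596
y_2 = g(0.497596) = 0.922733
y_3 = g(0.922733) = 0.647644

0.64764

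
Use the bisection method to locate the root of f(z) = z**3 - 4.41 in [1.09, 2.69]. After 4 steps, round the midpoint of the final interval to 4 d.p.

1.6400

f(1.090000) = -3.114971, f(2.690000) = 15.055109 (opposite signs)
step 1: m = 1.890000, f(m) = 2.341269 > 0 → root in [1.090000, 1.890000]
step 2: m = 1.490000, f(m) = -1.102051 < 0 → root in [1.490000, 1.890000]
step 3: m = 1.690000, f(m) = 0.416809 > 0 → root in [1.490000, 1.690000]
step 4: m = 1.590000, f(m) = -0.390321 < 0 → root in [1.590000, 1.690000]
Midpoint of [1.590000, 1.690000] = 1.640000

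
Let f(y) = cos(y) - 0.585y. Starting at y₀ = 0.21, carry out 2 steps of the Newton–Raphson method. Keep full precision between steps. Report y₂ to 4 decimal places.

f'(y) = -sin(y) - 0.585
y_0 = 0.210000: f = 0.855181, f' = -0.793460 → y_1 = 0.210000 - (0.855181)/(-0.793460) = 1.287787
y_1 = 1.287787: f = -0.474109, f' = -1.545219 → y_2 = 1.287787 - (-0.474109)/(-1.545219) = 0.980964

0.9810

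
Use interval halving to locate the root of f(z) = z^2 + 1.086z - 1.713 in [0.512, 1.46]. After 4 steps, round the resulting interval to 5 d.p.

[0.86750, 0.92675]

f(0.512000) = -0.894824, f(1.460000) = 2.004160 (opposite signs)
step 1: m = 0.986000, f(m) = 0.329992 > 0 → root in [0.512000, 0.986000]
step 2: m = 0.749000, f(m) = -0.338585 < 0 → root in [0.749000, 0.986000]
step 3: m = 0.867500, f(m) = -0.018339 < 0 → root in [0.867500, 0.986000]
step 4: m = 0.926750, f(m) = 0.152316 > 0 → root in [0.867500, 0.926750]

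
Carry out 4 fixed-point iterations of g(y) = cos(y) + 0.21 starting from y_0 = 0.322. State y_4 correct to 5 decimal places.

0.72542

y_1 = g(0.322000) = 1.158604
y_2 = g(1.158604) = 0.610619
y_3 = g(0.610619) = 1.029293
y_4 = g(1.029293) = 0.725424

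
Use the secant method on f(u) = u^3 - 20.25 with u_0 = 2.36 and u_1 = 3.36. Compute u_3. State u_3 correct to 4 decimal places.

Secant update: u_(k+1) = u_k − f(u_k)·(u_k − u_(k-1))/(f(u_k) − f(u_(k-1))).
f(u_0) = -7.105744, f(u_1) = 17.683056
u_2 = 3.360000 - (17.683056)·(3.360000 - 2.360000)/(17.683056 - (-7.105744)) = 2.646651; f(u_2) = -1.710833
u_3 = 2.646651 - (-1.710833)·(2.646651 - 3.360000)/(-1.710833 - (17.683056)) = 2.709579; f(u_3) = -0.356753

2.7096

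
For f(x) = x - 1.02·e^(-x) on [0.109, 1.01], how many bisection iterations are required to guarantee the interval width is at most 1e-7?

Initial width b − a = 1.01 − 0.109 = 0.901000.
After n steps the width is (b−a)/2^n; need (b−a)/2^n ≤ 1e-7.
So n ≥ log₂(0.901000/1e-7) = log₂(9010000.0000) ≈ 23.1031.
Hence n = 24.

24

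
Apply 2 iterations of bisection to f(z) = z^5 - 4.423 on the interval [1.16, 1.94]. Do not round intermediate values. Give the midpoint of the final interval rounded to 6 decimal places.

f(1.160000) = -2.322658, f(1.940000) = 23.056489 (opposite signs)
step 1: m = 1.550000, f(m) = 4.523610 > 0 → root in [1.160000, 1.550000]
step 2: m = 1.355000, f(m) = 0.144688 > 0 → root in [1.160000, 1.355000]
Midpoint of [1.160000, 1.355000] = 1.257500

1.257500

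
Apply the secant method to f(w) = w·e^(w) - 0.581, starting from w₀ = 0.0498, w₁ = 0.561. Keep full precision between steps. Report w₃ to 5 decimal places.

f(w_0) = -0.528657, f(w_1) = 0.402110
w_2 = 0.561000 - (0.402110)·(0.561000 - 0.049800)/(0.402110 - (-0.528657)) = 0.340151; f(w_2) = -0.103033
w_3 = 0.340151 - (-0.103033)·(0.340151 - 0.561000)/(-0.103033 - (0.402110)) = 0.385197; f(w_3) = -0.014797

0.38520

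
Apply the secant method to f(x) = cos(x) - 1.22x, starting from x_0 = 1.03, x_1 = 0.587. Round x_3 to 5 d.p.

Secant update: x_(k+1) = x_k − f(x_k)·(x_k − x_(k-1))/(f(x_k) − f(x_(k-1))).
f(x_0) = -0.741781, f(x_1) = 0.116466
x_2 = 0.587000 - (0.116466)·(0.587000 - 1.030000)/(0.116466 - (-0.741781)) = 0.647116; f(x_2) = 0.008344
x_3 = 0.647116 - (0.008344)·(0.647116 - 0.587000)/(0.008344 - (0.116466)) = 0.651755; f(x_3) = -0.000121

0.65176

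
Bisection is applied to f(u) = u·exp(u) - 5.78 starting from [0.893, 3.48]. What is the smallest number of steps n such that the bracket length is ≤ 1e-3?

Initial width b − a = 3.48 − 0.893 = 2.587000.
After n steps the width is (b−a)/2^n; need (b−a)/2^n ≤ 1e-3.
So n ≥ log₂(2.587000/1e-3) = log₂(2587.0000) ≈ 11.3371.
Hence n = 12.

12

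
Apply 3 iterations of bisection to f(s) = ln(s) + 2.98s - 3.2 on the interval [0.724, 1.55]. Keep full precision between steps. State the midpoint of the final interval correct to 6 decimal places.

f(0.724000) = -1.365444, f(1.550000) = 1.857255 (opposite signs)
step 1: m = 1.137000, f(m) = 0.316653 > 0 → root in [0.724000, 1.137000]
step 2: m = 0.930500, f(m) = -0.499143 < 0 → root in [0.930500, 1.137000]
step 3: m = 1.033750, f(m) = -0.086232 < 0 → root in [1.033750, 1.137000]
Midpoint of [1.033750, 1.137000] = 1.085375

1.085375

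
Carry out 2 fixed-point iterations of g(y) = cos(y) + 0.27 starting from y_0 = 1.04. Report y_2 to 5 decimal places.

y_1 = g(1.040000) = 0.776220
y_2 = g(0.776220) = 0.983567

0.98357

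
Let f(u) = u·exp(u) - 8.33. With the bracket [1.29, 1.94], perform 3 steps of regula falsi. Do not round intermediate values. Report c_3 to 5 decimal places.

f(1.290000) = -3.643705, f(1.940000) = 5.169977
step 1: c = 1.558720, f(c) = -0.921825 < 0 → new bracket [1.558720, 1.940000]
step 2: c = 1.616416, f(c) = -0.191329 < 0 → new bracket [1.616416, 1.940000]
step 3: c = 1.627963, f(c) = -0.037983 < 0 → new bracket [1.627963, 1.940000]

1.62796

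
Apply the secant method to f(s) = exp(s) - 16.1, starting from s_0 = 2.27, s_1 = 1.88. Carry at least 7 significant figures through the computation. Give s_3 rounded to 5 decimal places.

f(s_0) = -6.420599, f(s_1) = -9.546495
s_2 = 1.880000 - (-9.546495)·(1.880000 - 2.270000)/(-9.546495 - (-6.420599)) = 3.071061; f(s_2) = 5.464773
s_3 = 3.071061 - (5.464773)·(3.071061 - 1.880000)/(5.464773 - (-9.546495)) = 2.637462; f(s_3) = -2.122323

2.63746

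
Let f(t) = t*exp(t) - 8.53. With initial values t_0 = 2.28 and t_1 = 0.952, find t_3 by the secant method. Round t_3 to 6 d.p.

Secant update: t_(k+1) = t_k − f(t_k)·(t_k − t_(k-1))/(f(t_k) − f(t_(k-1))).
f(t_0) = 13.760831, f(t_1) = -6.063476
t_2 = 0.952000 - (-6.063476)·(0.952000 - 2.280000)/(-6.063476 - (13.760831)) = 1.358183; f(t_2) = -3.247863
t_3 = 1.358183 - (-3.247863)·(1.358183 - 0.952000)/(-3.247863 - (-6.063476)) = 1.826723; f(t_3) = 2.820323

1.826723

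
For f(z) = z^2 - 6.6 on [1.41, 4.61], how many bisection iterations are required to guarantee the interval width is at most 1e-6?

Initial width b − a = 4.61 − 1.41 = 3.200000.
After n steps the width is (b−a)/2^n; need (b−a)/2^n ≤ 1e-6.
So n ≥ log₂(3.200000/1e-6) = log₂(3200000.0000) ≈ 21.6096.
Hence n = 22.

22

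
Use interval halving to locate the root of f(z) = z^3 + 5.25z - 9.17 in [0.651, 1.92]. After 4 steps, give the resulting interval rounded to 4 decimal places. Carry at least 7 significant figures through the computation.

[1.2855, 1.3648]

f(0.651000) = -5.476356, f(1.920000) = 7.987888 (opposite signs)
step 1: m = 1.285500, f(m) = -0.296823 < 0 → root in [1.285500, 1.920000]
step 2: m = 1.602750, f(m) = 3.361594 > 0 → root in [1.285500, 1.602750]
step 3: m = 1.444125, f(m) = 1.423375 > 0 → root in [1.285500, 1.444125]
step 4: m = 1.364812, f(m) = 0.537520 > 0 → root in [1.285500, 1.364812]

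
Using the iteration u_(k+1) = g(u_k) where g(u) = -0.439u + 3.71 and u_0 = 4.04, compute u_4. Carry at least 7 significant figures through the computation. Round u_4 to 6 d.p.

u_1 = g(4.040000) = 1.936440
u_2 = g(1.936440) = 2.859903
u_3 = g(2.859903) = 2.454503
u_4 = g(2.454503) = 2.632473

2.632473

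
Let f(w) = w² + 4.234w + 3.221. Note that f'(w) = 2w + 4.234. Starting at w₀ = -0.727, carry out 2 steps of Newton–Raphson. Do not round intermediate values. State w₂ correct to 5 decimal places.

-0.99391

w_0 = -0.727000: f = 0.671411, f' = 2.780000 → w_1 = -0.727000 - (0.671411)/(2.780000) = -0.968515
w_1 = -0.968515: f = 0.058329, f' = 2.296971 → w_2 = -0.968515 - (0.058329)/(2.296971) = -0.993909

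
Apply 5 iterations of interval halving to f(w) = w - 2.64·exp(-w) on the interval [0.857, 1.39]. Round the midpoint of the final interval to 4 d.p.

0.9819

f(0.857000) = -0.263504, f(1.390000) = 0.732441 (opposite signs)
step 1: m = 1.123500, f(m) = 0.265131 > 0 → root in [0.857000, 1.123500]
step 2: m = 0.990250, f(m) = 0.009533 > 0 → root in [0.857000, 0.990250]
step 3: m = 0.923625, f(m) = -0.124658 < 0 → root in [0.923625, 0.990250]
step 4: m = 0.956937, f(m) = -0.057000 < 0 → root in [0.956937, 0.990250]
step 5: m = 0.973594, f(m) = -0.023595 < 0 → root in [0.973594, 0.990250]
Midpoint of [0.973594, 0.990250] = 0.981922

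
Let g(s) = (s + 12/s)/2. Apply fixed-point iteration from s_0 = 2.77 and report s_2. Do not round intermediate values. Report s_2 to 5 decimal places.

3.46517

s_1 = g(2.770000) = 3.551065
s_2 = g(3.551065) = 3.465166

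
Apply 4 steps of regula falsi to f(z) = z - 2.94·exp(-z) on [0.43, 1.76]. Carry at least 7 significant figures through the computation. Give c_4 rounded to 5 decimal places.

1.04005

False-position update: c = (a·f(b) − b·f(a))/(f(b) − f(a)); replace the endpoint whose sign matches f(c).
f(0.430000) = -1.482497, f(1.760000) = 1.254188
step 1: c = 1.150478, f(c) = 0.220010 > 0 → new bracket [0.430000, 1.150478]
step 2: c = 1.057372, f(c) = 0.036112 > 0 → new bracket [0.430000, 1.057372]
step 3: c = 1.042454, f(c) = 0.005843 > 0 → new bracket [0.430000, 1.042454]
step 4: c = 1.040049, f(c) = 0.000943 > 0 → new bracket [0.430000, 1.040049]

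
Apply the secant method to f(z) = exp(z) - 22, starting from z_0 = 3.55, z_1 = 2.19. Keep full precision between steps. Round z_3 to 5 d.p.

3.20720

Secant update: z_(k+1) = z_k − f(z_k)·(z_k − z_(k-1))/(f(z_k) − f(z_(k-1))).
f(z_0) = 12.813317, f(z_1) = -13.064787
z_2 = 2.190000 - (-13.064787)·(2.190000 - 3.550000)/(-13.064787 - (12.813317)) = 2.876608; f(z_2) = -4.246053
z_3 = 2.876608 - (-4.246053)·(2.876608 - 2.190000)/(-4.246053 - (-13.064787)) = 3.207197; f(z_3) = 2.709715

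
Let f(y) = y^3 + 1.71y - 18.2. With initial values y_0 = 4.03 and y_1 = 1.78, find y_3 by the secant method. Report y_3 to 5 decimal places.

2.50509

f(y_0) = 54.142127, f(y_1) = -9.516448
y_2 = 1.780000 - (-9.516448)·(1.780000 - 4.030000)/(-9.516448 - (54.142127)) = 2.116357; f(y_2) = -5.101936
y_3 = 2.116357 - (-5.101936)·(2.116357 - 1.780000)/(-5.101936 - (-9.516448)) = 2.505091; f(y_3) = 1.804362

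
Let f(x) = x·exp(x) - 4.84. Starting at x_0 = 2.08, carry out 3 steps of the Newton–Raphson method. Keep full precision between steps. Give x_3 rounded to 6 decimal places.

1.310157

f'(x) = (x + 1)·exp(x)
x_0 = 2.080000: f = 11.809295, f' = 24.653764 → x_1 = 2.080000 - (11.809295)/(24.653764) = 1.600994
x_1 = 1.600994: f = 3.097664, f' = 12.895624 → x_2 = 1.600994 - (3.097664)/(12.895624) = 1.360784
x_2 = 1.360784: f = 0.466033, f' = 9.205281 → x_3 = 1.360784 - (0.466033)/(9.205281) = 1.310157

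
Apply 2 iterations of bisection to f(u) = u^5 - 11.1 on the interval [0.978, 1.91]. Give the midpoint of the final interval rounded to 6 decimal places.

f(0.978000) = -10.205265, f(1.910000) = 14.319490 (opposite signs)
step 1: m = 1.444000, f(m) = -4.821788 < 0 → root in [1.444000, 1.910000]
step 2: m = 1.677000, f(m) = 2.163719 > 0 → root in [1.444000, 1.677000]
Midpoint of [1.444000, 1.677000] = 1.560500

1.560500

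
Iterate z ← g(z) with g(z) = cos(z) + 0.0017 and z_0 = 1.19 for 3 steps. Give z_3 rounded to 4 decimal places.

z_1 = g(1.190000) = 0.373360
z_2 = g(0.373360) = 0.932807
z_3 = g(0.932807) = 0.597281

0.5973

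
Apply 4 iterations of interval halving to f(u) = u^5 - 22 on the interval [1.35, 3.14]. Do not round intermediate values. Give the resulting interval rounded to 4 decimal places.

f(1.350000) = -17.515967, f(3.140000) = 283.244776 (opposite signs)
step 1: m = 2.245000, f(m) = 35.027158 > 0 → root in [1.350000, 2.245000]
step 2: m = 1.797500, f(m) = -3.235176 < 0 → root in [1.797500, 2.245000]
step 3: m = 2.021250, f(m) = 11.736511 > 0 → root in [1.797500, 2.021250]
step 4: m = 1.909375, f(m) = 3.377928 > 0 → root in [1.797500, 1.909375]

[1.7975, 1.9094]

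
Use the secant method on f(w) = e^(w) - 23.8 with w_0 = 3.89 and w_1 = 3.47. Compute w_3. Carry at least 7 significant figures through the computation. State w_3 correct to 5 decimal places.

f(w_0) = 25.110887, f(w_1) = 8.336742
w_2 = 3.470000 - (8.336742)·(3.470000 - 3.890000)/(8.336742 - (25.110887)) = 3.261260; f(w_2) = 2.282385
w_3 = 3.261260 - (2.282385)·(3.261260 - 3.470000)/(2.282385 - (8.336742)) = 3.182569; f(w_3) = 0.308609

3.18257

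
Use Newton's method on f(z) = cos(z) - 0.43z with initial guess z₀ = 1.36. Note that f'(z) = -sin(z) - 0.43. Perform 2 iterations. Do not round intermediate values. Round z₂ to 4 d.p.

1.0853

Newton update: z ← z − f(z)/f'(z).
z_0 = 1.360000: f = -0.375561, f' = -1.407865 → z_1 = 1.360000 - (-0.375561)/(-1.407865) = 1.093240
z_1 = 1.093240: f = -0.010484, f' = -1.318121 → z_2 = 1.093240 - (-0.010484)/(-1.318121) = 1.085287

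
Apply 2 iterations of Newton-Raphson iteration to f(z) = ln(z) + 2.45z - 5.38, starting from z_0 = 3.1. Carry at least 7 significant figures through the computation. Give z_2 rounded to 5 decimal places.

1.92792

Newton update: z ← z − f(z)/f'(z).
f'(z) = 1/z + 2.45
z_0 = 3.100000: f = 3.346402, f' = 2.772581 → z_1 = 3.100000 - (3.346402)/(2.772581) = 1.893037
z_1 = 1.893037: f = -0.103877, f' = 2.978252 → z_2 = 1.893037 - (-0.103877)/(2.978252) = 1.927915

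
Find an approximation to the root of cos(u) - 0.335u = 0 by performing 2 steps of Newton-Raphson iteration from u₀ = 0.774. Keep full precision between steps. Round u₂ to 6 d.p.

Newton update: u ← u − f(u)/f'(u).
f'(u) = -sin(u) - 0.335
u_0 = 0.774000: f = 0.455830, f' = -1.034001 → u_1 = 0.774000 - (0.455830)/(-1.034001) = 1.214841
u_1 = 1.214841: f = -0.058486, f' = -1.272314 → u_2 = 1.214841 - (-0.058486)/(-1.272314) = 1.168873

1.168873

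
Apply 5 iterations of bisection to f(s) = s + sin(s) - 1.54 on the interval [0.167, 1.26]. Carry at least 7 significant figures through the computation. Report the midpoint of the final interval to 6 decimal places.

f(0.167000) = -1.206775, f(1.260000) = 0.672090 (opposite signs)
step 1: m = 0.713500, f(m) = -0.172016 < 0 → root in [0.713500, 1.260000]
step 2: m = 0.986750, f(m) = 0.280988 > 0 → root in [0.713500, 0.986750]
step 3: m = 0.850125, f(m) = 0.061488 > 0 → root in [0.713500, 0.850125]
step 4: m = 0.781813, f(m) = -0.053621 < 0 → root in [0.781813, 0.850125]
step 5: m = 0.815969, f(m) = 0.004358 > 0 → root in [0.781813, 0.815969]
Midpoint of [0.781813, 0.815969] = 0.798891

0.798891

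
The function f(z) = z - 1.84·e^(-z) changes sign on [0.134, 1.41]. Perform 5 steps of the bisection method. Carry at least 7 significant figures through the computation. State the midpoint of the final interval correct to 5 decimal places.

0.83181

f(0.134000) = -1.475246, f(1.410000) = 0.960776 (opposite signs)
step 1: m = 0.772000, f(m) = -0.078242 < 0 → root in [0.772000, 1.410000]
step 2: m = 1.091000, f(m) = 0.472980 > 0 → root in [0.772000, 1.091000]
step 3: m = 0.931500, f(m) = 0.206609 > 0 → root in [0.772000, 0.931500]
step 4: m = 0.851750, f(m) = 0.066682 > 0 → root in [0.772000, 0.851750]
step 5: m = 0.811875, f(m) = -0.005131 < 0 → root in [0.811875, 0.851750]
Midpoint of [0.811875, 0.851750] = 0.831813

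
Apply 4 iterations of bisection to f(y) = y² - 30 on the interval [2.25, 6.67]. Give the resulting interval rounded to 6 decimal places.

f(2.250000) = -24.937500, f(6.670000) = 14.488900 (opposite signs)
step 1: m = 4.460000, f(m) = -10.108400 < 0 → root in [4.460000, 6.670000]
step 2: m = 5.565000, f(m) = 0.969225 > 0 → root in [4.460000, 5.565000]
step 3: m = 5.012500, f(m) = -4.874844 < 0 → root in [5.012500, 5.565000]
step 4: m = 5.288750, f(m) = -2.029123 < 0 → root in [5.288750, 5.565000]

[5.288750, 5.565000]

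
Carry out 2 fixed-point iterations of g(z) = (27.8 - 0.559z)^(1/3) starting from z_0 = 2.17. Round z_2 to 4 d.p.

2.9675

z_1 = g(2.170000) = 2.984624
z_2 = g(2.984624) = 2.967486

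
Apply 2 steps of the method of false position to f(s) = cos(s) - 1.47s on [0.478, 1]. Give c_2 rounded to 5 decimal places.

0.57145

f(0.478000) = 0.185257, f(1.000000) = -0.929698
step 1: c = 0.564734, f(c) = 0.014573 > 0 → new bracket [0.564734, 1.000000]
step 2: c = 0.571451, f(c) = 0.001084 > 0 → new bracket [0.571451, 1.000000]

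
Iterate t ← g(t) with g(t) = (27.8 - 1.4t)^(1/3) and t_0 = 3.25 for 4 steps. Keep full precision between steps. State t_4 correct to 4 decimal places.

2.8754

t_1 = g(3.250000) = 2.854134
t_2 = g(2.854134) = 2.876634
t_3 = g(2.876634) = 2.875365
t_4 = g(2.875365) = 2.875436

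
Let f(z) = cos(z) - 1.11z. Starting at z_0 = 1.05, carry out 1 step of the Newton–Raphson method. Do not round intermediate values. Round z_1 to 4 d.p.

Newton update: z ← z − f(z)/f'(z).
f'(z) = -sin(z) - 1.11
z_0 = 1.050000: f = -0.667929, f' = -1.977423 → z_1 = 1.050000 - (-0.667929)/(-1.977423) = 0.712223

0.7122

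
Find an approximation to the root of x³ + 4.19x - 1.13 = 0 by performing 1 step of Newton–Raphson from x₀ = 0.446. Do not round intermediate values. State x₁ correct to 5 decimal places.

0.27314

f'(x) = 3x² + 4.19
x_0 = 0.446000: f = 0.827457, f' = 4.786748 → x_1 = 0.446000 - (0.827457)/(4.786748) = 0.273136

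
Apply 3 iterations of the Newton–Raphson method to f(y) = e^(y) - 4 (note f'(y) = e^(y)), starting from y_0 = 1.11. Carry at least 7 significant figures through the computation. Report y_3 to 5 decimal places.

1.38629

y_0 = 1.110000: f = -0.965642, f' = 3.034358 → y_1 = 1.110000 - (-0.965642)/(3.034358) = 1.428236
y_1 = 1.428236: f = 0.171334, f' = 4.171334 → y_2 = 1.428236 - (0.171334)/(4.171334) = 1.387162
y_2 = 1.387162: f = 0.003471, f' = 4.003471 → y_3 = 1.387162 - (0.003471)/(4.003471) = 1.386295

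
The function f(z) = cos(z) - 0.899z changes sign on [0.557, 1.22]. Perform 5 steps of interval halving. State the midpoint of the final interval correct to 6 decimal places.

f(0.557000) = 0.348102, f(1.220000) = -0.753134 (opposite signs)
step 1: m = 0.888500, f(m) = -0.168185 < 0 → root in [0.557000, 0.888500]
step 2: m = 0.722750, f(m) = 0.100237 > 0 → root in [0.722750, 0.888500]
step 3: m = 0.805625, f(m) = -0.031596 < 0 → root in [0.722750, 0.805625]
step 4: m = 0.764188, f(m) = 0.034940 > 0 → root in [0.764188, 0.805625]
step 5: m = 0.784906, f(m) = 0.001824 > 0 → root in [0.784906, 0.805625]
Midpoint of [0.784906, 0.805625] = 0.795266

0.795266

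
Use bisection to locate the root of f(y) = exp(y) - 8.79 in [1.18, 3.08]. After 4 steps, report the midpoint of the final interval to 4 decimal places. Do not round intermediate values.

2.1894

f(1.180000) = -5.535626, f(3.080000) = 12.968402 (opposite signs)
step 1: m = 2.130000, f(m) = -0.375133 < 0 → root in [2.130000, 3.080000]
step 2: m = 2.605000, f(m) = 4.741225 > 0 → root in [2.130000, 2.605000]
step 3: m = 2.367500, f(m) = 1.880682 > 0 → root in [2.130000, 2.367500]
step 4: m = 2.248750, f(m) = 0.685884 > 0 → root in [2.130000, 2.248750]
Midpoint of [2.130000, 2.248750] = 2.189375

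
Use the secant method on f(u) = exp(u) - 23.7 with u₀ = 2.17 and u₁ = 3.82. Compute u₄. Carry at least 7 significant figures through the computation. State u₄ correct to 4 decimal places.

3.1829

f(u_0) = -14.941716, f(u_1) = 21.904208
u_2 = 3.820000 - (21.904208)·(3.820000 - 2.170000)/(21.904208 - (-14.941716)) = 2.839106; f(u_2) = -6.599528
u_3 = 2.839106 - (-6.599528)·(2.839106 - 3.820000)/(-6.599528 - (21.904208)) = 3.066214; f(u_3) = -2.239492
u_4 = 3.066214 - (-2.239492)·(3.066214 - 2.839106)/(-2.239492 - (-6.599528)) = 3.182866; f(u_4) = 0.415782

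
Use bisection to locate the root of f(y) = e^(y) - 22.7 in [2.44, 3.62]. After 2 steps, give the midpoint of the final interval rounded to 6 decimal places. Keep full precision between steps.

f(2.440000) = -11.226959, f(3.620000) = 14.637568 (opposite signs)
step 1: m = 3.030000, f(m) = -2.002767 < 0 → root in [3.030000, 3.620000]
step 2: m = 3.325000, f(m) = 5.098999 > 0 → root in [3.030000, 3.325000]
Midpoint of [3.030000, 3.325000] = 3.177500

3.177500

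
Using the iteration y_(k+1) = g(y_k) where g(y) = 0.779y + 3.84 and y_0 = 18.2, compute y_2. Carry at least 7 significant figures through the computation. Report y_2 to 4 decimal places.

17.8759

y_1 = g(18.200000) = 18.017800
y_2 = g(18.017800) = 17.875866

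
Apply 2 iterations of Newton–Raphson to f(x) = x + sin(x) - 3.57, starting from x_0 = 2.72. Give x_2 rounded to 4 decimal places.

3.0450

f'(x) = 1 + cos(x)
x_0 = 2.720000: f = -0.440786, f' = 0.087562 → x_1 = 2.720000 - (-0.440786)/(0.087562) = 7.754006
x_1 = 7.754006: f = 5.179013, f' = 1.099809 → x_2 = 7.754006 - (5.179013)/(1.099809) = 3.044995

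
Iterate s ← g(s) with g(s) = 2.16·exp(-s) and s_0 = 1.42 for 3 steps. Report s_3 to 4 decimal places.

0.5997

s_1 = g(1.420000) = 0.522102
s_2 = g(0.522102) = 1.281468
s_3 = g(1.281468) = 0.599680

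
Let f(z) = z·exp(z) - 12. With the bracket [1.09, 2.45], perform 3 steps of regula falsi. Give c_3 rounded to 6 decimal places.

1.825700

f(1.090000) = -8.758041, f(2.450000) = 16.391449
step 1: c = 1.563605, f(c) = -4.532205 < 0 → new bracket [1.563605, 2.450000]
step 2: c = 1.755605, f(c) = -1.840413 < 0 → new bracket [1.755605, 2.450000]
step 3: c = 1.825700, f(c) = -0.667624 < 0 → new bracket [1.825700, 2.450000]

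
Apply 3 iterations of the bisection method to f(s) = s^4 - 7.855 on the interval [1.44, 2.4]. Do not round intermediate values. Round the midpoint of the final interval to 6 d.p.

f(1.440000) = -3.555183, f(2.400000) = 25.322600 (opposite signs)
step 1: m = 1.920000, f(m) = 5.734545 > 0 → root in [1.440000, 1.920000]
step 2: m = 1.680000, f(m) = 0.110942 > 0 → root in [1.440000, 1.680000]
step 3: m = 1.560000, f(m) = -1.932591 < 0 → root in [1.560000, 1.680000]
Midpoint of [1.560000, 1.680000] = 1.620000

1.620000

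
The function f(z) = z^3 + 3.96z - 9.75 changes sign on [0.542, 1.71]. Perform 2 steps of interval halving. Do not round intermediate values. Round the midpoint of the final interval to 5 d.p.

f(0.542000) = -7.444460, f(1.710000) = 2.021811 (opposite signs)
step 1: m = 1.126000, f(m) = -3.863412 < 0 → root in [1.126000, 1.710000]
step 2: m = 1.418000, f(m) = -1.283513 < 0 → root in [1.418000, 1.710000]
Midpoint of [1.418000, 1.710000] = 1.564000

1.56400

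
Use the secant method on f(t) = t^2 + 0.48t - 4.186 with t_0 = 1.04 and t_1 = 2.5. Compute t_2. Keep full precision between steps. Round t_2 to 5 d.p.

1.68806

f(t_0) = -2.605200, f(t_1) = 3.264000
t_2 = 2.500000 - (3.264000)·(2.500000 - 1.040000)/(3.264000 - (-2.605200)) = 1.688060; f(t_2) = -0.526186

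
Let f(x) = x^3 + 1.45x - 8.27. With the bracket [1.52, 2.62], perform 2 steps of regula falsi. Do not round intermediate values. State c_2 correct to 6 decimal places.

1.755258

False-position update: c = (a·f(b) − b·f(a))/(f(b) − f(a)); replace the endpoint whose sign matches f(c).
f(1.520000) = -2.554192, f(2.620000) = 13.513728
step 1: c = 1.694858, f(c) = -0.943898 < 0 → new bracket [1.694858, 2.620000]
step 2: c = 1.755258, f(c) = -0.317044 < 0 → new bracket [1.755258, 2.620000]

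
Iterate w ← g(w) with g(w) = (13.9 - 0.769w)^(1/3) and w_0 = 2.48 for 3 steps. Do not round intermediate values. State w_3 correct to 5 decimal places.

2.29783

w_1 = g(2.480000) = 2.288976
w_2 = g(2.288976) = 2.298283
w_3 = g(2.298283) = 2.297832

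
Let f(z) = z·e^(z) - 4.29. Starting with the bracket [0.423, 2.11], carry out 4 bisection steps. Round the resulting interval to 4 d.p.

[1.1611, 1.2665]

f(0.423000) = -3.644276, f(2.110000) = 13.113789 (opposite signs)
step 1: m = 1.266500, f(m) = 0.204063 > 0 → root in [0.423000, 1.266500]
step 2: m = 0.844750, f(m) = -2.323932 < 0 → root in [0.844750, 1.266500]
step 3: m = 1.055625, f(m) = -1.256376 < 0 → root in [1.055625, 1.266500]
step 4: m = 1.161062, f(m) = -0.582351 < 0 → root in [1.161062, 1.266500]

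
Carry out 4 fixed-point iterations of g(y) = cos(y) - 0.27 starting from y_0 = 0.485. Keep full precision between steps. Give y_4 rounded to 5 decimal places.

y_1 = g(0.485000) = 0.614675
y_2 = g(0.614675) = 0.546961
y_3 = g(0.546961) = 0.584109
y_4 = g(0.584109) = 0.564204

0.56420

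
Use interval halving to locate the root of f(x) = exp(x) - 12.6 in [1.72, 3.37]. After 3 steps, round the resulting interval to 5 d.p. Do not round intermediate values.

[2.33875, 2.54500]

f(1.720000) = -7.015472, f(3.370000) = 16.478527 (opposite signs)
step 1: m = 2.545000, f(m) = 0.143228 > 0 → root in [1.720000, 2.545000]
step 2: m = 2.132500, f(m) = -4.164070 < 0 → root in [2.132500, 2.545000]
step 3: m = 2.338750, f(m) = -2.231732 < 0 → root in [2.338750, 2.545000]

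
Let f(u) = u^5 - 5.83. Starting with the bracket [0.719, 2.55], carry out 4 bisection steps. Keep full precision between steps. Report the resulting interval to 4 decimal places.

f(0.719000) = -5.637848, f(2.550000) = 101.990391 (opposite signs)
step 1: m = 1.634500, f(m) = 5.836071 > 0 → root in [0.719000, 1.634500]
step 2: m = 1.176750, f(m) = -3.573574 < 0 → root in [1.176750, 1.634500]
step 3: m = 1.405625, f(m) = -0.342843 < 0 → root in [1.405625, 1.634500]
step 4: m = 1.520062, f(m) = 2.285349 > 0 → root in [1.405625, 1.520062]

[1.4056, 1.5201]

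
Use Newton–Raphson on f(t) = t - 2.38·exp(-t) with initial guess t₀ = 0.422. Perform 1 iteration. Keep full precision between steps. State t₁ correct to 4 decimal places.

0.8667

f'(t) = 1 + 2.38·exp(-t)
t_0 = 0.422000: f = -1.138647, f' = 2.560647 → t_1 = 0.422000 - (-1.138647)/(2.560647) = 0.866672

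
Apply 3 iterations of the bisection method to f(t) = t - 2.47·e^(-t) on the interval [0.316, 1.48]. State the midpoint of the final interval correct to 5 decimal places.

0.97075

f(0.316000) = -1.484777, f(1.480000) = 0.917735 (opposite signs)
step 1: m = 0.898000, f(m) = -0.108238 < 0 → root in [0.898000, 1.480000]
step 2: m = 1.189000, f(m) = 0.436822 > 0 → root in [0.898000, 1.189000]
step 3: m = 1.043500, f(m) = 0.173517 > 0 → root in [0.898000, 1.043500]
Midpoint of [0.898000, 1.043500] = 0.970750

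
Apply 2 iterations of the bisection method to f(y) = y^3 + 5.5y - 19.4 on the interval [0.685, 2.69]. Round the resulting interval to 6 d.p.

f(0.685000) = -15.311081, f(2.690000) = 14.860109 (opposite signs)
step 1: m = 1.687500, f(m) = -5.313330 < 0 → root in [1.687500, 2.690000]
step 2: m = 2.188750, f(m) = 3.123609 > 0 → root in [1.687500, 2.188750]

[1.687500, 2.188750]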